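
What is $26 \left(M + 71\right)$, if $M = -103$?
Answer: $-832$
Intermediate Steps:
$26 \left(M + 71\right) = 26 \left(-103 + 71\right) = 26 \left(-32\right) = -832$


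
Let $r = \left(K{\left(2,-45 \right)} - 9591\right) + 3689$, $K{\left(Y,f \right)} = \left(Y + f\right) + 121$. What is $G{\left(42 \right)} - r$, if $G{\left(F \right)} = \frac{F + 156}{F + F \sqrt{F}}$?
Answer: $\frac{1671455}{287} + \frac{33 \sqrt{42}}{287} \approx 5824.6$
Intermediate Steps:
$K{\left(Y,f \right)} = 121 + Y + f$
$G{\left(F \right)} = \frac{156 + F}{F + F^{\frac{3}{2}}}$
$r = -5824$ ($r = \left(\left(121 + 2 - 45\right) - 9591\right) + 3689 = \left(78 - 9591\right) + 3689 = -9513 + 3689 = -5824$)
$G{\left(42 \right)} - r = \frac{156 + 42}{42 + 42^{\frac{3}{2}}} - -5824 = \frac{1}{42 + 42 \sqrt{42}} \cdot 198 + 5824 = \frac{198}{42 + 42 \sqrt{42}} + 5824 = 5824 + \frac{198}{42 + 42 \sqrt{42}}$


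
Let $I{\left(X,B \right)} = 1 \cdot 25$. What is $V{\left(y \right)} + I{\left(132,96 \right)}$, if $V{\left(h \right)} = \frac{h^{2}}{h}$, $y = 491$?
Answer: $516$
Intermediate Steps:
$I{\left(X,B \right)} = 25$
$V{\left(h \right)} = h$
$V{\left(y \right)} + I{\left(132,96 \right)} = 491 + 25 = 516$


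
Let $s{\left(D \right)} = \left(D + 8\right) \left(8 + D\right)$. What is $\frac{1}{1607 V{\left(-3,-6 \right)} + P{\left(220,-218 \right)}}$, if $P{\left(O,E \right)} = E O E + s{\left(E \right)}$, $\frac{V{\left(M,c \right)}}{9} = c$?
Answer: $\frac{1}{10412602} \approx 9.6037 \cdot 10^{-8}$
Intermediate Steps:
$s{\left(D \right)} = \left(8 + D\right)^{2}$ ($s{\left(D \right)} = \left(8 + D\right) \left(8 + D\right) = \left(8 + D\right)^{2}$)
$V{\left(M,c \right)} = 9 c$
$P{\left(O,E \right)} = \left(8 + E\right)^{2} + O E^{2}$ ($P{\left(O,E \right)} = E O E + \left(8 + E\right)^{2} = O E^{2} + \left(8 + E\right)^{2} = \left(8 + E\right)^{2} + O E^{2}$)
$\frac{1}{1607 V{\left(-3,-6 \right)} + P{\left(220,-218 \right)}} = \frac{1}{1607 \cdot 9 \left(-6\right) + \left(\left(8 - 218\right)^{2} + 220 \left(-218\right)^{2}\right)} = \frac{1}{1607 \left(-54\right) + \left(\left(-210\right)^{2} + 220 \cdot 47524\right)} = \frac{1}{-86778 + \left(44100 + 10455280\right)} = \frac{1}{-86778 + 10499380} = \frac{1}{10412602}$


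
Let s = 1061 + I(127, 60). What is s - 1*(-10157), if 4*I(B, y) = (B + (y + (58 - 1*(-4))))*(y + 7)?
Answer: 61555/4 ≈ 15389.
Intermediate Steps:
I(B, y) = (7 + y)*(62 + B + y)/4 (I(B, y) = ((B + (y + (58 - 1*(-4))))*(y + 7))/4 = ((B + (y + (58 + 4)))*(7 + y))/4 = ((B + (y + 62))*(7 + y))/4 = ((B + (62 + y))*(7 + y))/4 = ((62 + B + y)*(7 + y))/4 = ((7 + y)*(62 + B + y))/4 = (7 + y)*(62 + B + y)/4)
s = 20927/4 (s = 1061 + (217/2 + (¼)*60² + (7/4)*127 + (69/4)*60 + (¼)*127*60) = 1061 + (217/2 + (¼)*3600 + 889/4 + 1035 + 1905) = 1061 + (217/2 + 900 + 889/4 + 1035 + 1905) = 1061 + 16683/4 = 20927/4 ≈ 5231.8)
s - 1*(-10157) = 20927/4 - 1*(-10157) = 20927/4 + 10157 = 61555/4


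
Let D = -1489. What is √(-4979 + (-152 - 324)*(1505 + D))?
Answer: I*√12595 ≈ 112.23*I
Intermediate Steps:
√(-4979 + (-152 - 324)*(1505 + D)) = √(-4979 + (-152 - 324)*(1505 - 1489)) = √(-4979 - 476*16) = √(-4979 - 7616) = √(-12595) = I*√12595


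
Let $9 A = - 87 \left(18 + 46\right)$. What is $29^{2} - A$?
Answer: $\frac{4379}{3} \approx 1459.7$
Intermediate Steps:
$A = - \frac{1856}{3}$ ($A = \frac{\left(-87\right) \left(18 + 46\right)}{9} = \frac{\left(-87\right) 64}{9} = \frac{1}{9} \left(-5568\right) = - \frac{1856}{3} \approx -618.67$)
$29^{2} - A = 29^{2} - - \frac{1856}{3} = 841 + \frac{1856}{3} = \frac{4379}{3}$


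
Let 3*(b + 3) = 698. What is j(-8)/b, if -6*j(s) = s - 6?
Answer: 7/689 ≈ 0.010160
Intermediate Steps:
b = 689/3 (b = -3 + (1/3)*698 = -3 + 698/3 = 689/3 ≈ 229.67)
j(s) = 1 - s/6 (j(s) = -(s - 6)/6 = -(-6 + s)/6 = 1 - s/6)
j(-8)/b = (1 - 1/6*(-8))/(689/3) = (1 + 4/3)*(3/689) = (7/3)*(3/689) = 7/689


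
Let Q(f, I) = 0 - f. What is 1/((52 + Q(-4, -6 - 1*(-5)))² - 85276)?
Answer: -1/82140 ≈ -1.2174e-5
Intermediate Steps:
Q(f, I) = -f
1/((52 + Q(-4, -6 - 1*(-5)))² - 85276) = 1/((52 - 1*(-4))² - 85276) = 1/((52 + 4)² - 85276) = 1/(56² - 85276) = 1/(3136 - 85276) = 1/(-82140) = -1/82140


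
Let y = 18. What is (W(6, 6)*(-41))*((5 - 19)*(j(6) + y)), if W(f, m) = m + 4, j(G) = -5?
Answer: 74620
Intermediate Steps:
W(f, m) = 4 + m
(W(6, 6)*(-41))*((5 - 19)*(j(6) + y)) = ((4 + 6)*(-41))*((5 - 19)*(-5 + 18)) = (10*(-41))*(-14*13) = -410*(-182) = 74620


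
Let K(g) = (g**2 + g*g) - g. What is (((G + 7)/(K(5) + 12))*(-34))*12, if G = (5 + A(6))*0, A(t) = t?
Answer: -952/19 ≈ -50.105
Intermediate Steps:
K(g) = -g + 2*g**2 (K(g) = (g**2 + g**2) - g = 2*g**2 - g = -g + 2*g**2)
G = 0 (G = (5 + 6)*0 = 11*0 = 0)
(((G + 7)/(K(5) + 12))*(-34))*12 = (((0 + 7)/(5*(-1 + 2*5) + 12))*(-34))*12 = ((7/(5*(-1 + 10) + 12))*(-34))*12 = ((7/(5*9 + 12))*(-34))*12 = ((7/(45 + 12))*(-34))*12 = ((7/57)*(-34))*12 = -238/57*12 = -952/19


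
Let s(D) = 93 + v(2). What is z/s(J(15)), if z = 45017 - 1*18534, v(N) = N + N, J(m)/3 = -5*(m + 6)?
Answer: 26483/97 ≈ 273.02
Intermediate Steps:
J(m) = -90 - 15*m (J(m) = 3*(-5*(m + 6)) = 3*(-5*(6 + m)) = 3*(-30 - 5*m) = -90 - 15*m)
v(N) = 2*N
s(D) = 97 (s(D) = 93 + 2*2 = 93 + 4 = 97)
z = 26483 (z = 45017 - 18534 = 26483)
z/s(J(15)) = 26483/97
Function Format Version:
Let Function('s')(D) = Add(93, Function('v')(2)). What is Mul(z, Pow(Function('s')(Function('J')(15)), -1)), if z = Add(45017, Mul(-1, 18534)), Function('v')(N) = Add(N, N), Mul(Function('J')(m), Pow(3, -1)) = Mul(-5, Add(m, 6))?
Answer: Rational(26483, 97) ≈ 273.02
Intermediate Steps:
Function('J')(m) = Add(-90, Mul(-15, m)) (Function('J')(m) = Mul(3, Mul(-5, Add(m, 6))) = Mul(3, Mul(-5, Add(6, m))) = Mul(3, Add(-30, Mul(-5, m))) = Add(-90, Mul(-15, m)))
Function('v')(N) = Mul(2, N)
Function('s')(D) = 97 (Function('s')(D) = Add(93, Mul(2, 2)) = Add(93, 4) = 97)
z = 26483 (z = Add(45017, -18534) = 26483)
Mul(z, Pow(Function('s')(Function('J')(15)), -1)) = Mul(26483, Pow(97, -1)) = Mul(26483, Rational(1, 97)) = Rational(26483, 97)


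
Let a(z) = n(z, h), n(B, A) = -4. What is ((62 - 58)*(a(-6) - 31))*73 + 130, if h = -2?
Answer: -10090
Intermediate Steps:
a(z) = -4
((62 - 58)*(a(-6) - 31))*73 + 130 = ((62 - 58)*(-4 - 31))*73 + 130 = (4*(-35))*73 + 130 = -140*73 + 130 = -10220 + 130 = -10090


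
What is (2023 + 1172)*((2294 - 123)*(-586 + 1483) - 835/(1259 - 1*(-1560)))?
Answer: 17539537562010/2819 ≈ 6.2219e+9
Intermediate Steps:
(2023 + 1172)*((2294 - 123)*(-586 + 1483) - 835/(1259 - 1*(-1560))) = 3195*(2171*897 - 835/(1259 + 1560)) = 3195*(1947387 - 835/2819) = 3195*(5489683118/2819) = 17539537562010/2819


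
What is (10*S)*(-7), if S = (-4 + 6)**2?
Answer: -280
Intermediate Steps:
S = 4 (S = 2**2 = 4)
(10*S)*(-7) = (10*4)*(-7) = 40*(-7) = -280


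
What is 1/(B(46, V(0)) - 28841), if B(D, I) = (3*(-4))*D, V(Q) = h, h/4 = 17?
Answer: -1/29393 ≈ -3.4022e-5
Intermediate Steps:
h = 68 (h = 4*17 = 68)
V(Q) = 68
B(D, I) = -12*D
1/(B(46, V(0)) - 28841) = 1/(-12*46 - 28841) = 1/(-552 - 28841) = 1/(-29393) = -1/29393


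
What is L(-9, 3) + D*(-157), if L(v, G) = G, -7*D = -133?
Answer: -2980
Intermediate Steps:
D = 19 (D = -⅐*(-133) = 19)
L(-9, 3) + D*(-157) = 3 + 19*(-157) = 3 - 2983 = -2980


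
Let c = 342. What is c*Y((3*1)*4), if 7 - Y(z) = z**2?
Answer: -46854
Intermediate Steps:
Y(z) = 7 - z**2
c*Y((3*1)*4) = 342*(7 - ((3*1)*4)**2) = 342*(7 - (3*4)**2) = 342*(7 - 1*12**2) = 342*(7 - 1*144) = 342*(7 - 144) = 342*(-137) = -46854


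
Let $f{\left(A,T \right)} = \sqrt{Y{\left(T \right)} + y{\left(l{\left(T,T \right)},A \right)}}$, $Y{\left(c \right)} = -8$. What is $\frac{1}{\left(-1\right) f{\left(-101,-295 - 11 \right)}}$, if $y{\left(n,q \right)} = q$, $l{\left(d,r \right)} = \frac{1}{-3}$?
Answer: $\frac{i \sqrt{109}}{109} \approx 0.095783 i$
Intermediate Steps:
$l{\left(d,r \right)} = - \frac{1}{3}$
$f{\left(A,T \right)} = \sqrt{-8 + A}$
$\frac{1}{\left(-1\right) f{\left(-101,-295 - 11 \right)}} = \frac{1}{\left(-1\right) \sqrt{-8 - 101}} = \frac{1}{\left(-1\right) \sqrt{-109}} = \frac{1}{\left(-1\right) i \sqrt{109}} = \frac{i \sqrt{109}}{109}$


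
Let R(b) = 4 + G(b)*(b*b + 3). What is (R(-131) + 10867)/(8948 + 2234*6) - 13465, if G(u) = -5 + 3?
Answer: -300993137/22352 ≈ -13466.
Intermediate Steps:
G(u) = -2
R(b) = -2 - 2*b**2 (R(b) = 4 - 2*(b*b + 3) = 4 - 2*(b**2 + 3) = 4 - 2*(3 + b**2) = 4 + (-6 - 2*b**2) = -2 - 2*b**2)
(R(-131) + 10867)/(8948 + 2234*6) - 13465 = ((-2 - 2*(-131)**2) + 10867)/(8948 + 2234*6) - 13465 = ((-2 - 2*17161) + 10867)/(8948 + 13404) - 13465 = ((-2 - 34322) + 10867)/22352 - 13465 = (-34324 + 10867)*(1/22352) - 13465 = -23457*1/22352 - 13465 = -23457/22352 - 13465 = -300993137/22352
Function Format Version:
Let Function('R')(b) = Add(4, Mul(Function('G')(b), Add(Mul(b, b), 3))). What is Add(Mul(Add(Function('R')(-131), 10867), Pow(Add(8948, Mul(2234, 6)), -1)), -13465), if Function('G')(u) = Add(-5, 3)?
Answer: Rational(-300993137, 22352) ≈ -13466.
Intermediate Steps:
Function('G')(u) = -2
Function('R')(b) = Add(-2, Mul(-2, Pow(b, 2))) (Function('R')(b) = Add(4, Mul(-2, Add(Mul(b, b), 3))) = Add(4, Mul(-2, Add(Pow(b, 2), 3))) = Add(4, Mul(-2, Add(3, Pow(b, 2)))) = Add(4, Add(-6, Mul(-2, Pow(b, 2)))) = Add(-2, Mul(-2, Pow(b, 2))))
Add(Mul(Add(Function('R')(-131), 10867), Pow(Add(8948, Mul(2234, 6)), -1)), -13465) = Add(Mul(Add(Add(-2, Mul(-2, Pow(-131, 2))), 10867), Pow(Add(8948, Mul(2234, 6)), -1)), -13465) = Add(Mul(Add(Add(-2, Mul(-2, 17161)), 10867), Pow(Add(8948, 13404), -1)), -13465) = Add(Mul(Add(Add(-2, -34322), 10867), Pow(22352, -1)), -13465) = Add(Mul(Add(-34324, 10867), Rational(1, 22352)), -13465) = Add(Mul(-23457, Rational(1, 22352)), -13465) = Add(Rational(-23457, 22352), -13465) = Rational(-300993137, 22352)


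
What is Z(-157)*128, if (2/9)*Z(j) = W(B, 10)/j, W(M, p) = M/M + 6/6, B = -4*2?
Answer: -1152/157 ≈ -7.3376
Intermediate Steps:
B = -8
W(M, p) = 2 (W(M, p) = 1 + 6*(1/6) = 1 + 1 = 2)
Z(j) = 9/j (Z(j) = 9*(2/j)/2 = 9/j)
Z(-157)*128 = (9/(-157))*128 = (9*(-1/157))*128 = -9/157*128 = -1152/157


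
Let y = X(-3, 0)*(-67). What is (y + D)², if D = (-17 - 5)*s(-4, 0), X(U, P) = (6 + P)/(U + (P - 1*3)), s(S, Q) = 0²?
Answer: 4489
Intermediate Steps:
s(S, Q) = 0
X(U, P) = (6 + P)/(-3 + P + U) (X(U, P) = (6 + P)/(U + (P - 3)) = (6 + P)/(U + (-3 + P)) = (6 + P)/(-3 + P + U))
y = 67 (y = ((6 + 0)/(-3 + 0 - 3))*(-67) = (6/(-6))*(-67) = -⅙*6*(-67) = -1*(-67) = 67)
D = 0 (D = (-17 - 5)*0 = -22*0 = 0)
(y + D)² = (67 + 0)² = 67² = 4489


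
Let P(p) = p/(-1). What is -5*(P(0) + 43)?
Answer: -215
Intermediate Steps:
P(p) = -p (P(p) = p*(-1) = -p)
-5*(P(0) + 43) = -5*(-1*0 + 43) = -5*(0 + 43) = -5*43 = -215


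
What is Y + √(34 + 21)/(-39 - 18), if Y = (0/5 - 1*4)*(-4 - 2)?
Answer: 24 - √55/57 ≈ 23.870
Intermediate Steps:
Y = 24 (Y = (0*(⅕) - 4)*(-6) = (0 - 4)*(-6) = -4*(-6) = 24)
Y + √(34 + 21)/(-39 - 18) = 24 + √(34 + 21)/(-39 - 18) = 24 + √55/(-57) = 24 - √55/57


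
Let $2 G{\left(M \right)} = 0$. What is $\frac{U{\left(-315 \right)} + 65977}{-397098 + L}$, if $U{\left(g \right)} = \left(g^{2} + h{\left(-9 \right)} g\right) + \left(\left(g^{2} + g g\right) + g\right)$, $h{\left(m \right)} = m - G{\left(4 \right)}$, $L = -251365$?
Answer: $- \frac{366172}{648463} \approx -0.56468$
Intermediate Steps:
$G{\left(M \right)} = 0$ ($G{\left(M \right)} = \frac{1}{2} \cdot 0 = 0$)
$h{\left(m \right)} = m$ ($h{\left(m \right)} = m - 0 = m + 0 = m$)
$U{\left(g \right)} = - 8 g + 3 g^{2}$ ($U{\left(g \right)} = \left(g^{2} - 9 g\right) + \left(\left(g^{2} + g g\right) + g\right) = \left(g^{2} - 9 g\right) + \left(\left(g^{2} + g^{2}\right) + g\right) = \left(g^{2} - 9 g\right) + \left(2 g^{2} + g\right) = \left(g^{2} - 9 g\right) + \left(g + 2 g^{2}\right) = - 8 g + 3 g^{2}$)
$\frac{U{\left(-315 \right)} + 65977}{-397098 + L} = \frac{- 315 \left(-8 + 3 \left(-315\right)\right) + 65977}{-397098 - 251365} = \frac{- 315 \left(-8 - 945\right) + 65977}{-648463} = \left(\left(-315\right) \left(-953\right) + 65977\right) \left(- \frac{1}{648463}\right) = \left(300195 + 65977\right) \left(- \frac{1}{648463}\right) = 366172 \left(- \frac{1}{648463}\right) = - \frac{366172}{648463}$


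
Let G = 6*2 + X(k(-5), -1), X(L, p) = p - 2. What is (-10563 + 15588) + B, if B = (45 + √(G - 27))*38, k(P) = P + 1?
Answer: 6735 + 114*I*√2 ≈ 6735.0 + 161.22*I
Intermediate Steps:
k(P) = 1 + P
X(L, p) = -2 + p
G = 9 (G = 6*2 + (-2 - 1) = 12 - 3 = 9)
B = 1710 + 114*I*√2 (B = (45 + √(9 - 27))*38 = (45 + √(-18))*38 = (45 + 3*I*√2)*38 = 1710 + 114*I*√2 ≈ 1710.0 + 161.22*I)
(-10563 + 15588) + B = (-10563 + 15588) + (1710 + 114*I*√2) = 5025 + (1710 + 114*I*√2) = 6735 + 114*I*√2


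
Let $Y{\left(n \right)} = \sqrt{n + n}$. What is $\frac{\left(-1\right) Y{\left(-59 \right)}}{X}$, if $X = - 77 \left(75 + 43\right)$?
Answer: $\frac{i \sqrt{118}}{9086} \approx 0.0011956 i$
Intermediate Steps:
$Y{\left(n \right)} = \sqrt{2} \sqrt{n}$ ($Y{\left(n \right)} = \sqrt{2 n} = \sqrt{2} \sqrt{n}$)
$X = -9086$ ($X = \left(-77\right) 118 = -9086$)
$\frac{\left(-1\right) Y{\left(-59 \right)}}{X} = \frac{\left(-1\right) \sqrt{2} \sqrt{-59}}{-9086} = - \sqrt{2} i \sqrt{59} \left(- \frac{1}{9086}\right) = - i \sqrt{118} \left(- \frac{1}{9086}\right) = \frac{i \sqrt{118}}{9086}$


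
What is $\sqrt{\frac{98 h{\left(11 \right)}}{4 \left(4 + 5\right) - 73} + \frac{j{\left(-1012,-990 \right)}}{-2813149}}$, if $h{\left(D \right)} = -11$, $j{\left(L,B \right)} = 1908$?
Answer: $\frac{\sqrt{315642769724801338}}{104086513} \approx 5.3976$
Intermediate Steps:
$\sqrt{\frac{98 h{\left(11 \right)}}{4 \left(4 + 5\right) - 73} + \frac{j{\left(-1012,-990 \right)}}{-2813149}} = \sqrt{\frac{98 \left(-11\right)}{4 \left(4 + 5\right) - 73} + \frac{1908}{-2813149}} = \sqrt{- \frac{1078}{4 \cdot 9 - 73} + 1908 \left(- \frac{1}{2813149}\right)} = \sqrt{- \frac{1078}{36 - 73} - \frac{1908}{2813149}} = \sqrt{- \frac{1078}{-37} - \frac{1908}{2813149}} = \sqrt{\left(-1078\right) \left(- \frac{1}{37}\right) - \frac{1908}{2813149}} = \sqrt{\frac{1078}{37} - \frac{1908}{2813149}} = \sqrt{\frac{3032504026}{104086513}} = \frac{\sqrt{315642769724801338}}{104086513}$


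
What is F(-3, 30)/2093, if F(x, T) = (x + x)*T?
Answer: -180/2093 ≈ -0.086001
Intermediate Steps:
F(x, T) = 2*T*x (F(x, T) = (2*x)*T = 2*T*x)
F(-3, 30)/2093 = (2*30*(-3))/2093 = -180*1/2093 = -180/2093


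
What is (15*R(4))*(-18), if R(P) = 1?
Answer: -270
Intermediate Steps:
(15*R(4))*(-18) = (15*1)*(-18) = 15*(-18) = -270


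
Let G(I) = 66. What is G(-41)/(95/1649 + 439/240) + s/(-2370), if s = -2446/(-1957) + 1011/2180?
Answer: 264096424249786223/7550021951938200 ≈ 34.980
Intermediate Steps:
s = 7310807/4266260 (s = -2446*(-1/1957) + 1011*(1/2180) = 2446/1957 + 1011/2180 = 7310807/4266260 ≈ 1.7136)
G(-41)/(95/1649 + 439/240) + s/(-2370) = 66/(95/1649 + 439/240) + (7310807/4266260)/(-2370) = 66/(95*(1/1649) + 439*(1/240)) + (7310807/4266260)*(-1/2370) = 66/(95/1649 + 439/240) - 7310807/10111036200 = 66/(746711/395760) - 7310807/10111036200 = 66*(395760/746711) - 7310807/10111036200 = 26120160/746711 - 7310807/10111036200 = 264096424249786223/7550021951938200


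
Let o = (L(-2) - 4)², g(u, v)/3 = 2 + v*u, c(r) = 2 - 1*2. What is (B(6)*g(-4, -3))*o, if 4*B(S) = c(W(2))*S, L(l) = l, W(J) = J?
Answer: 0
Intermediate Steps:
c(r) = 0 (c(r) = 2 - 2 = 0)
B(S) = 0 (B(S) = (0*S)/4 = (¼)*0 = 0)
g(u, v) = 6 + 3*u*v (g(u, v) = 3*(2 + v*u) = 3*(2 + u*v) = 6 + 3*u*v)
o = 36 (o = (-2 - 4)² = (-6)² = 36)
(B(6)*g(-4, -3))*o = (0*(6 + 3*(-4)*(-3)))*36 = (0*(6 + 36))*36 = (0*42)*36 = 0*36 = 0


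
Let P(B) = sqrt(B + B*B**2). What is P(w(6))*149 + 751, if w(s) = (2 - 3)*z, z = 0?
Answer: 751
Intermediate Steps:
w(s) = 0 (w(s) = (2 - 3)*0 = -1*0 = 0)
P(B) = sqrt(B + B**3)
P(w(6))*149 + 751 = sqrt(0 + 0**3)*149 + 751 = sqrt(0 + 0)*149 + 751 = sqrt(0)*149 + 751 = 0*149 + 751 = 0 + 751 = 751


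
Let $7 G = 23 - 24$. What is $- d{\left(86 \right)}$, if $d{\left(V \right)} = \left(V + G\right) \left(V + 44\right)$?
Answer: $- \frac{78130}{7} \approx -11161.0$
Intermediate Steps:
$G = - \frac{1}{7}$ ($G = \frac{23 - 24}{7} = \frac{1}{7} \left(-1\right) = - \frac{1}{7} \approx -0.14286$)
$d{\left(V \right)} = \left(44 + V\right) \left(- \frac{1}{7} + V\right)$ ($d{\left(V \right)} = \left(V - \frac{1}{7}\right) \left(V + 44\right) = \left(- \frac{1}{7} + V\right) \left(44 + V\right) = \left(44 + V\right) \left(- \frac{1}{7} + V\right)$)
$- d{\left(86 \right)} = - (- \frac{44}{7} + 86^{2} + \frac{307}{7} \cdot 86) = - (- \frac{44}{7} + 7396 + \frac{26402}{7}) = \left(-1\right) \frac{78130}{7} = - \frac{78130}{7}$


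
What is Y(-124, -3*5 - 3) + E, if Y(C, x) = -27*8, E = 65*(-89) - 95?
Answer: -6096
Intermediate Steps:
E = -5880 (E = -5785 - 95 = -5880)
Y(C, x) = -216
Y(-124, -3*5 - 3) + E = -216 - 5880 = -6096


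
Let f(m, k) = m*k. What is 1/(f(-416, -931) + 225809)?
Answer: 1/613105 ≈ 1.6310e-6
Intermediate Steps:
f(m, k) = k*m
1/(f(-416, -931) + 225809) = 1/(-931*(-416) + 225809) = 1/(387296 + 225809) = 1/613105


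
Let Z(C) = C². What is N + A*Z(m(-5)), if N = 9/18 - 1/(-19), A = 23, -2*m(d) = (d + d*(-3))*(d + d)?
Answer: 2185021/38 ≈ 57501.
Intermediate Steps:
m(d) = 2*d² (m(d) = -(d + d*(-3))*(d + d)/2 = -(d - 3*d)*2*d/2 = -(-2*d)*2*d/2 = -(-2)*d² = 2*d²)
N = 21/38 (N = 9*(1/18) - 1*(-1/19) = ½ + 1/19 = 21/38 ≈ 0.55263)
N + A*Z(m(-5)) = 21/38 + 23*(2*(-5)²)² = 21/38 + 23*(2*25)² = 21/38 + 23*50² = 21/38 + 23*2500 = 21/38 + 57500 = 2185021/38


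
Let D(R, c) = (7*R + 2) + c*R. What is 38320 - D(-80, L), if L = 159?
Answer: 51598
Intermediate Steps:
D(R, c) = 2 + 7*R + R*c (D(R, c) = (2 + 7*R) + R*c = 2 + 7*R + R*c)
38320 - D(-80, L) = 38320 - (2 + 7*(-80) - 80*159) = 38320 - (2 - 560 - 12720) = 38320 - 1*(-13278) = 38320 + 13278 = 51598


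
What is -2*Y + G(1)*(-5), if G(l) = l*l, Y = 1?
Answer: -7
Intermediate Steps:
G(l) = l²
-2*Y + G(1)*(-5) = -2*1 + 1²*(-5) = -2 + 1*(-5) = -2 - 5 = -7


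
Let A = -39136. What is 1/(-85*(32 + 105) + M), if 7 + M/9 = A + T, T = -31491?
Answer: -1/647351 ≈ -1.5448e-6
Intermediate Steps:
M = -635706 (M = -63 + 9*(-39136 - 31491) = -63 + 9*(-70627) = -63 - 635643 = -635706)
1/(-85*(32 + 105) + M) = 1/(-85*(32 + 105) - 635706) = 1/(-85*137 - 635706) = 1/(-11645 - 635706) = 1/(-647351) = -1/647351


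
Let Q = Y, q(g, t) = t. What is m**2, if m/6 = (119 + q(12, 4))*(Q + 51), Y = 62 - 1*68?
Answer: 1102904100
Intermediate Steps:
Y = -6 (Y = 62 - 68 = -6)
Q = -6
m = 33210 (m = 6*((119 + 4)*(-6 + 51)) = 6*(123*45) = 6*5535 = 33210)
m**2 = 33210**2 = 1102904100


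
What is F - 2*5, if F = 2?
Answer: -8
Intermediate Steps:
F - 2*5 = 2 - 2*5 = 2 - 10 = -8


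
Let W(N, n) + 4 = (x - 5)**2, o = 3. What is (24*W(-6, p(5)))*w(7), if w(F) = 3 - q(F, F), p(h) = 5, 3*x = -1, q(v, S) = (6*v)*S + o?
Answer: -172480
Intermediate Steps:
q(v, S) = 3 + 6*S*v (q(v, S) = (6*v)*S + 3 = 6*S*v + 3 = 3 + 6*S*v)
x = -1/3 (x = (1/3)*(-1) = -1/3 ≈ -0.33333)
W(N, n) = 220/9 (W(N, n) = -4 + (-1/3 - 5)**2 = -4 + (-16/3)**2 = -4 + 256/9 = 220/9)
w(F) = -6*F**2 (w(F) = 3 - (3 + 6*F*F) = 3 - (3 + 6*F**2) = 3 + (-3 - 6*F**2) = -6*F**2)
(24*W(-6, p(5)))*w(7) = (24*(220/9))*(-6*7**2) = 1760*(-6*49)/3 = (1760/3)*(-294) = -172480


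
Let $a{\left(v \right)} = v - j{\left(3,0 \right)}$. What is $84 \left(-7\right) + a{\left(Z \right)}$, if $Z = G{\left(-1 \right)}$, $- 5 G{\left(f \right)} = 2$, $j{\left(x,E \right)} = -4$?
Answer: $- \frac{2922}{5} \approx -584.4$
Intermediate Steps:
$G{\left(f \right)} = - \frac{2}{5}$ ($G{\left(f \right)} = \left(- \frac{1}{5}\right) 2 = - \frac{2}{5}$)
$Z = - \frac{2}{5} \approx -0.4$
$a{\left(v \right)} = 4 + v$ ($a{\left(v \right)} = v - -4 = v + 4 = 4 + v$)
$84 \left(-7\right) + a{\left(Z \right)} = 84 \left(-7\right) + \left(4 - \frac{2}{5}\right) = -588 + \frac{18}{5} = - \frac{2922}{5}$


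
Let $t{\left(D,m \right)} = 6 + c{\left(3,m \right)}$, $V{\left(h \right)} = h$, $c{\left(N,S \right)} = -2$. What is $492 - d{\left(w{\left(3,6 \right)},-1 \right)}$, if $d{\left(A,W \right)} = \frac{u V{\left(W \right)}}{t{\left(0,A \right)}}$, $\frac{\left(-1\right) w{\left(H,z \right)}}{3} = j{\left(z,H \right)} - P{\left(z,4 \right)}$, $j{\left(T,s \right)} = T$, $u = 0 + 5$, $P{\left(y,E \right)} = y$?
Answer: $\frac{1973}{4} \approx 493.25$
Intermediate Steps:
$u = 5$
$t{\left(D,m \right)} = 4$ ($t{\left(D,m \right)} = 6 - 2 = 4$)
$w{\left(H,z \right)} = 0$ ($w{\left(H,z \right)} = - 3 \left(z - z\right) = \left(-3\right) 0 = 0$)
$d{\left(A,W \right)} = \frac{5 W}{4}$
$492 - d{\left(w{\left(3,6 \right)},-1 \right)} = 492 - \frac{5}{4} \left(-1\right) = 492 - - \frac{5}{4} = 492 + \frac{5}{4} = \frac{1973}{4}$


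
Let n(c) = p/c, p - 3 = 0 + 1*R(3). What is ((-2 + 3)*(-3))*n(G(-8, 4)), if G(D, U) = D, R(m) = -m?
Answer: 0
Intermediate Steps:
p = 0 (p = 3 + (0 + 1*(-1*3)) = 3 + (0 + 1*(-3)) = 3 + (0 - 3) = 3 - 3 = 0)
n(c) = 0 (n(c) = 0/c = 0)
((-2 + 3)*(-3))*n(G(-8, 4)) = ((-2 + 3)*(-3))*0 = (1*(-3))*0 = -3*0 = 0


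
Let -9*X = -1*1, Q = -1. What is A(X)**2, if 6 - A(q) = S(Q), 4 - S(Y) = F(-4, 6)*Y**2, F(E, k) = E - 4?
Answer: 36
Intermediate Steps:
F(E, k) = -4 + E
X = 1/9 (X = -(-1)/9 = -1/9*(-1) = 1/9 ≈ 0.11111)
S(Y) = 4 + 8*Y**2 (S(Y) = 4 - (-4 - 4)*Y**2 = 4 - (-8)*Y**2 = 4 + 8*Y**2)
A(q) = -6 (A(q) = 6 - (4 + 8*(-1)**2) = 6 - (4 + 8*1) = 6 - (4 + 8) = 6 - 1*12 = 6 - 12 = -6)
A(X)**2 = (-6)**2 = 36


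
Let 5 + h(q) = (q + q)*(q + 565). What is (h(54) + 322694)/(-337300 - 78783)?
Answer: -389541/416083 ≈ -0.93621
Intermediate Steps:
h(q) = -5 + 2*q*(565 + q) (h(q) = -5 + (q + q)*(q + 565) = -5 + (2*q)*(565 + q) = -5 + 2*q*(565 + q))
(h(54) + 322694)/(-337300 - 78783) = ((-5 + 2*54² + 1130*54) + 322694)/(-337300 - 78783) = ((-5 + 2*2916 + 61020) + 322694)/(-416083) = ((-5 + 5832 + 61020) + 322694)*(-1/416083) = (66847 + 322694)*(-1/416083) = 389541*(-1/416083) = -389541/416083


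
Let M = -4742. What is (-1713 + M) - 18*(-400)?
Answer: 745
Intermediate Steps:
(-1713 + M) - 18*(-400) = (-1713 - 4742) - 18*(-400) = -6455 + 7200 = 745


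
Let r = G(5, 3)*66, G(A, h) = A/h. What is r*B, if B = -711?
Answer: -78210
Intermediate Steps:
r = 110 (r = (5/3)*66 = 110)
r*B = 110*(-711) = -78210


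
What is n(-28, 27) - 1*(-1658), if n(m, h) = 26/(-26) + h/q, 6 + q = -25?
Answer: 51340/31 ≈ 1656.1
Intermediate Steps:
q = -31 (q = -6 - 25 = -31)
n(m, h) = -1 - h/31 (n(m, h) = 26/(-26) + h/(-31) = 26*(-1/26) + h*(-1/31) = -1 - h/31)
n(-28, 27) - 1*(-1658) = (-1 - 1/31*27) - 1*(-1658) = (-1 - 27/31) + 1658 = -58/31 + 1658 = 51340/31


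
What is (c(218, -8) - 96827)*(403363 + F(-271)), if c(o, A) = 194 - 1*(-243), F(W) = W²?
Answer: -45959137560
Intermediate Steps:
c(o, A) = 437 (c(o, A) = 194 + 243 = 437)
(c(218, -8) - 96827)*(403363 + F(-271)) = (437 - 96827)*(403363 + (-271)²) = -96390*(403363 + 73441) = -96390*476804 = -45959137560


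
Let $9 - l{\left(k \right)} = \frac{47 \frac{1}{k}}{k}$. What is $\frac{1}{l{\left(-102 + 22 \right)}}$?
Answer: $\frac{6400}{57553} \approx 0.1112$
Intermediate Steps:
$l{\left(k \right)} = 9 - \frac{47}{k^{2}}$ ($l{\left(k \right)} = 9 - \frac{47 \frac{1}{k}}{k} = 9 - \frac{47}{k^{2}}$)
$\frac{1}{l{\left(-102 + 22 \right)}} = \frac{1}{9 - \frac{47}{\left(-102 + 22\right)^{2}}} = \frac{1}{9 - \frac{47}{6400}} = \frac{1}{\frac{57553}{6400}} = \frac{6400}{57553}$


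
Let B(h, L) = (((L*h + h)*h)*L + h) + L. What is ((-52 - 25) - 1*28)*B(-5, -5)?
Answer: -51450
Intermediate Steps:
B(h, L) = L + h + L*h*(h + L*h) (B(h, L) = (((h + L*h)*h)*L + h) + L = ((h*(h + L*h))*L + h) + L = (L*h*(h + L*h) + h) + L = (h + L*h*(h + L*h)) + L = L + h + L*h*(h + L*h))
((-52 - 25) - 1*28)*B(-5, -5) = ((-52 - 25) - 1*28)*(-5 - 5 - 5*(-5)² + (-5)²*(-5)²) = (-77 - 28)*(-5 - 5 - 5*25 + 25*25) = -105*(-5 - 5 - 125 + 625) = -105*490 = -51450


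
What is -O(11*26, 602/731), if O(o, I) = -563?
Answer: 563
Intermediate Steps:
-O(11*26, 602/731) = -1*(-563) = 563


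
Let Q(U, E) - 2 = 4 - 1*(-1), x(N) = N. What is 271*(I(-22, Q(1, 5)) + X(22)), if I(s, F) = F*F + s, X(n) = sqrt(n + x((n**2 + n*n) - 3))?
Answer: 7317 + 271*sqrt(987) ≈ 15831.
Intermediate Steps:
Q(U, E) = 7 (Q(U, E) = 2 + (4 - 1*(-1)) = 2 + (4 + 1) = 2 + 5 = 7)
X(n) = sqrt(-3 + n + 2*n**2) (X(n) = sqrt(n + ((n**2 + n*n) - 3)) = sqrt(n + ((n**2 + n**2) - 3)) = sqrt(n + (2*n**2 - 3)) = sqrt(n + (-3 + 2*n**2)) = sqrt(-3 + n + 2*n**2))
I(s, F) = s + F**2 (I(s, F) = F**2 + s = s + F**2)
271*(I(-22, Q(1, 5)) + X(22)) = 271*((-22 + 7**2) + sqrt(-3 + 22 + 2*22**2)) = 271*((-22 + 49) + sqrt(-3 + 22 + 2*484)) = 271*(27 + sqrt(-3 + 22 + 968)) = 271*(27 + sqrt(987)) = 7317 + 271*sqrt(987)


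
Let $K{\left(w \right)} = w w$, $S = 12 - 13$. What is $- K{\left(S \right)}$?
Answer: $-1$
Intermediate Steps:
$S = -1$
$K{\left(w \right)} = w^{2}$
$- K{\left(S \right)} = - \left(-1\right)^{2} = \left(-1\right) 1 = -1$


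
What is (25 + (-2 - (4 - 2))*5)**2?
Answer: 25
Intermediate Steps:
(25 + (-2 - (4 - 2))*5)**2 = (25 + (-2 - 1*2)*5)**2 = (25 + (-2 - 2)*5)**2 = (25 - 4*5)**2 = (25 - 20)**2 = 5**2 = 25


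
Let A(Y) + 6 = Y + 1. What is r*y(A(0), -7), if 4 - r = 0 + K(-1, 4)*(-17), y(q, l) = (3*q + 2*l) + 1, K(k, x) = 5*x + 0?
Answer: -9632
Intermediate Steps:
K(k, x) = 5*x
A(Y) = -5 + Y (A(Y) = -6 + (Y + 1) = -6 + (1 + Y) = -5 + Y)
y(q, l) = 1 + 2*l + 3*q (y(q, l) = (2*l + 3*q) + 1 = 1 + 2*l + 3*q)
r = 344 (r = 4 - (0 + (5*4)*(-17)) = 4 - (0 + 20*(-17)) = 4 - (0 - 340) = 4 - 1*(-340) = 4 + 340 = 344)
r*y(A(0), -7) = 344*(1 + 2*(-7) + 3*(-5 + 0)) = 344*(1 - 14 + 3*(-5)) = 344*(1 - 14 - 15) = 344*(-28) = -9632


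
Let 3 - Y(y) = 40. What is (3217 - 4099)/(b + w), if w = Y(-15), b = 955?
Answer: -49/51 ≈ -0.96078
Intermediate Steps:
Y(y) = -37 (Y(y) = 3 - 1*40 = 3 - 40 = -37)
w = -37
(3217 - 4099)/(b + w) = (3217 - 4099)/(955 - 37) = -882/918 = -882*1/918 = -49/51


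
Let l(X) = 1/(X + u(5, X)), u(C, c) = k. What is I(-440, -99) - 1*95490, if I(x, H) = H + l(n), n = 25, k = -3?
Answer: -2102957/22 ≈ -95589.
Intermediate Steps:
u(C, c) = -3
l(X) = 1/(-3 + X) (l(X) = 1/(X - 3) = 1/(-3 + X))
I(x, H) = 1/22 + H (I(x, H) = H + 1/(-3 + 25) = H + 1/22 = 1/22 + H)
I(-440, -99) - 1*95490 = (1/22 - 99) - 1*95490 = -2177/22 - 95490 = -2102957/22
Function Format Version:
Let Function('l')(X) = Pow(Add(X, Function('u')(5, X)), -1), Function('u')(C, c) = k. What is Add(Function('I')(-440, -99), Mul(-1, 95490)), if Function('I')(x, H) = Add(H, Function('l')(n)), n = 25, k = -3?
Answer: Rational(-2102957, 22) ≈ -95589.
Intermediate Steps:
Function('u')(C, c) = -3
Function('l')(X) = Pow(Add(-3, X), -1) (Function('l')(X) = Pow(Add(X, -3), -1) = Pow(Add(-3, X), -1))
Function('I')(x, H) = Add(Rational(1, 22), H) (Function('I')(x, H) = Add(H, Pow(Add(-3, 25), -1)) = Add(H, Pow(22, -1)) = Add(H, Rational(1, 22)) = Add(Rational(1, 22), H))
Add(Function('I')(-440, -99), Mul(-1, 95490)) = Add(Add(Rational(1, 22), -99), Mul(-1, 95490)) = Add(Rational(-2177, 22), -95490) = Rational(-2102957, 22)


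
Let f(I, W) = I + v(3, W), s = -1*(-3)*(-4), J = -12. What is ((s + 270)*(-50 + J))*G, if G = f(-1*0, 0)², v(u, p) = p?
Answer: 0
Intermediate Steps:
s = -12 (s = 3*(-4) = -12)
f(I, W) = I + W
G = 0 (G = (-1*0 + 0)² = (0 + 0)² = 0² = 0)
((s + 270)*(-50 + J))*G = ((-12 + 270)*(-50 - 12))*0 = (258*(-62))*0 = -15996*0 = 0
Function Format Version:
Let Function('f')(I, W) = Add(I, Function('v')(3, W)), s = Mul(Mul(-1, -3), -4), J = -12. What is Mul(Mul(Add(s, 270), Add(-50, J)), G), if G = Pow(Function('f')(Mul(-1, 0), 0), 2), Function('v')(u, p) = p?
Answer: 0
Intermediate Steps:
s = -12 (s = Mul(3, -4) = -12)
Function('f')(I, W) = Add(I, W)
G = 0 (G = Pow(Add(Mul(-1, 0), 0), 2) = Pow(Add(0, 0), 2) = Pow(0, 2) = 0)
Mul(Mul(Add(s, 270), Add(-50, J)), G) = Mul(Mul(Add(-12, 270), Add(-50, -12)), 0) = Mul(Mul(258, -62), 0) = Mul(-15996, 0) = 0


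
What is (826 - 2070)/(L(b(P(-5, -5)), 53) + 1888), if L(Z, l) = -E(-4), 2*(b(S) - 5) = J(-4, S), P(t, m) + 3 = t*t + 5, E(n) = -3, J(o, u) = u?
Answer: -1244/1891 ≈ -0.65785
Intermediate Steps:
P(t, m) = 2 + t**2 (P(t, m) = -3 + (t*t + 5) = -3 + (t**2 + 5) = -3 + (5 + t**2) = 2 + t**2)
b(S) = 5 + S/2
L(Z, l) = 3 (L(Z, l) = -1*(-3) = 3)
(826 - 2070)/(L(b(P(-5, -5)), 53) + 1888) = (826 - 2070)/(3 + 1888) = -1244/1891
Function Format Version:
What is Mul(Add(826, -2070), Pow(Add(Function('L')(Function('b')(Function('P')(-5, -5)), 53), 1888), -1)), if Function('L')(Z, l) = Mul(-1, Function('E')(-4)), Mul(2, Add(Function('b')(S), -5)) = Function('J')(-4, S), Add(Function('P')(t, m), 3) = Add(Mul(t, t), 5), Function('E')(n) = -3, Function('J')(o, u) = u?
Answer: Rational(-1244, 1891) ≈ -0.65785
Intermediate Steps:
Function('P')(t, m) = Add(2, Pow(t, 2)) (Function('P')(t, m) = Add(-3, Add(Mul(t, t), 5)) = Add(-3, Add(Pow(t, 2), 5)) = Add(-3, Add(5, Pow(t, 2))) = Add(2, Pow(t, 2)))
Function('b')(S) = Add(5, Mul(Rational(1, 2), S))
Function('L')(Z, l) = 3 (Function('L')(Z, l) = Mul(-1, -3) = 3)
Mul(Add(826, -2070), Pow(Add(Function('L')(Function('b')(Function('P')(-5, -5)), 53), 1888), -1)) = Mul(Add(826, -2070), Pow(Add(3, 1888), -1)) = Mul(-1244, Pow(1891, -1)) = Mul(-1244, Rational(1, 1891)) = Rational(-1244, 1891)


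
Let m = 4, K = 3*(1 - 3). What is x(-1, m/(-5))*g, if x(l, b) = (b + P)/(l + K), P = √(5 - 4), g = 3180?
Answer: -636/7 ≈ -90.857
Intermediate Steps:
K = -6 (K = 3*(-2) = -6)
P = 1 (P = √1 = 1)
x(l, b) = (1 + b)/(-6 + l) (x(l, b) = (b + 1)/(l - 6) = (1 + b)/(-6 + l))
x(-1, m/(-5))*g = ((1 + 4/(-5))/(-6 - 1))*3180 = ((1 + 4*(-⅕))/(-7))*3180 = -(1 - ⅘)/7*3180 = -⅐*⅕*3180 = -1/35*3180 = -636/7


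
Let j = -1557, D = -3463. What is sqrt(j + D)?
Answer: 2*I*sqrt(1255) ≈ 70.852*I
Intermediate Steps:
sqrt(j + D) = sqrt(-1557 - 3463) = sqrt(-5020) = 2*I*sqrt(1255)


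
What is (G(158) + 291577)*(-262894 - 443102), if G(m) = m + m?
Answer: -206075290428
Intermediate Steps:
G(m) = 2*m
(G(158) + 291577)*(-262894 - 443102) = (2*158 + 291577)*(-262894 - 443102) = (316 + 291577)*(-705996) = 291893*(-705996) = -206075290428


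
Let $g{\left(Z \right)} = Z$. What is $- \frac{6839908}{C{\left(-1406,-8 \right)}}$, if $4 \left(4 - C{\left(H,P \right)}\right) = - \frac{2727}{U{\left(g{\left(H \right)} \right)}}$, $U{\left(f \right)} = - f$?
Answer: $- \frac{38467642592}{25223} \approx -1.5251 \cdot 10^{6}$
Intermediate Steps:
$C{\left(H,P \right)} = 4 - \frac{2727}{4 H}$ ($C{\left(H,P \right)} = 4 - \frac{\left(-2727\right) \frac{1}{\left(-1\right) H}}{4} = 4 - \frac{\left(-2727\right) \left(- \frac{1}{H}\right)}{4} = 4 - \frac{2727 \frac{1}{H}}{4} = 4 - \frac{2727}{4 H}$)
$- \frac{6839908}{C{\left(-1406,-8 \right)}} = - \frac{6839908}{4 - \frac{2727}{4 \left(-1406\right)}} = - \frac{6839908}{4 - - \frac{2727}{5624}} = - \frac{6839908}{4 + \frac{2727}{5624}} = - \frac{6839908}{\frac{25223}{5624}} = \left(-6839908\right) \frac{5624}{25223} = - \frac{38467642592}{25223}$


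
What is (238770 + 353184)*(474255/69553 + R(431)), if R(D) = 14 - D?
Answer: -1535278225644/6323 ≈ -2.4281e+8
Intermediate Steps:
(238770 + 353184)*(474255/69553 + R(431)) = (238770 + 353184)*(474255/69553 + (14 - 1*431)) = 591954*(474255*(1/69553) + (14 - 431)) = 591954*(474255/69553 - 417) = 591954*(-28529346/69553) = -1535278225644/6323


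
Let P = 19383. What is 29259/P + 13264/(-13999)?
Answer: 50833543/90447539 ≈ 0.56202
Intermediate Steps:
29259/P + 13264/(-13999) = 29259/19383 + 13264/(-13999) = 29259*(1/19383) + 13264*(-1/13999) = 9753/6461 - 13264/13999 = 50833543/90447539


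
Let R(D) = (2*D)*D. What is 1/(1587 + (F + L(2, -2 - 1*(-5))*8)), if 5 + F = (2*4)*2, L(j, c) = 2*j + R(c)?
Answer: 1/1774 ≈ 0.00056370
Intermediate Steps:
R(D) = 2*D**2
L(j, c) = 2*j + 2*c**2
F = 11 (F = -5 + (2*4)*2 = -5 + 8*2 = -5 + 16 = 11)
1/(1587 + (F + L(2, -2 - 1*(-5))*8)) = 1/(1587 + (11 + (2*2 + 2*(-2 - 1*(-5))**2)*8)) = 1/(1587 + (11 + (4 + 2*(-2 + 5)**2)*8)) = 1/(1587 + (11 + (4 + 2*3**2)*8)) = 1/(1587 + (11 + (4 + 2*9)*8)) = 1/(1587 + (11 + (4 + 18)*8)) = 1/(1587 + (11 + 22*8)) = 1/(1587 + (11 + 176)) = 1/(1587 + 187) = 1/1774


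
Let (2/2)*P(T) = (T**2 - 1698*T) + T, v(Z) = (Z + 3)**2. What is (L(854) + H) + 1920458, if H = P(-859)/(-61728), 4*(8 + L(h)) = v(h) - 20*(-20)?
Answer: 10823627647/5144 ≈ 2.1041e+6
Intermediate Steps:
v(Z) = (3 + Z)**2
L(h) = 92 + (3 + h)**2/4 (L(h) = -8 + ((3 + h)**2 - 20*(-20))/4 = -8 + ((3 + h)**2 + 400)/4 = -8 + (400 + (3 + h)**2)/4 = -8 + (100 + (3 + h)**2/4) = 92 + (3 + h)**2/4)
P(T) = T**2 - 1697*T (P(T) = (T**2 - 1698*T) + T = T**2 - 1697*T)
H = -182967/5144 (H = -859*(-1697 - 859)/(-61728) = -859*(-2556)*(-1/61728) = 2195604*(-1/61728) = -182967/5144 ≈ -35.569)
(L(854) + H) + 1920458 = ((92 + (3 + 854)**2/4) - 182967/5144) + 1920458 = ((92 + (1/4)*857**2) - 182967/5144) + 1920458 = ((92 + (1/4)*734449) - 182967/5144) + 1920458 = ((92 + 734449/4) - 182967/5144) + 1920458 = (734817/4 - 182967/5144) + 1920458 = 944791695/5144 + 1920458 = 10823627647/5144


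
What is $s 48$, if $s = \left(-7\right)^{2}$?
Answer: $2352$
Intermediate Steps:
$s = 49$
$s 48 = 49 \cdot 48 = 2352$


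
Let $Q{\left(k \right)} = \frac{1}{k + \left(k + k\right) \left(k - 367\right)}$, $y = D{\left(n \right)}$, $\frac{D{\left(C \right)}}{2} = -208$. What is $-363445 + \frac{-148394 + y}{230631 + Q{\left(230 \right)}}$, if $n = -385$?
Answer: $- \frac{5263172868904505}{14481320489} \approx -3.6345 \cdot 10^{5}$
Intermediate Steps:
$D{\left(C \right)} = -416$ ($D{\left(C \right)} = 2 \left(-208\right) = -416$)
$y = -416$
$Q{\left(k \right)} = \frac{1}{k + 2 k \left(-367 + k\right)}$
$-363445 + \frac{-148394 + y}{230631 + Q{\left(230 \right)}} = -363445 + \frac{-148394 - 416}{230631 + \frac{1}{230 \left(-733 + 2 \cdot 230\right)}} = -363445 - \frac{148810}{230631 + \frac{1}{230 \left(-733 + 460\right)}} = -363445 - \frac{148810}{230631 + \frac{1}{230 \left(-273\right)}} = -363445 - \frac{148810}{230631 + \frac{1}{230} \left(- \frac{1}{273}\right)} = -363445 - \frac{148810}{230631 - \frac{1}{62790}} = -363445 - \frac{148810}{\frac{14481320489}{62790}} = -363445 - \frac{9343779900}{14481320489} = - \frac{5263172868904505}{14481320489}$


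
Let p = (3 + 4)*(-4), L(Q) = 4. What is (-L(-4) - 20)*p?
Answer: 672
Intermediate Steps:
p = -28 (p = 7*(-4) = -28)
(-L(-4) - 20)*p = (-1*4 - 20)*(-28) = (-4 - 20)*(-28) = -24*(-28) = 672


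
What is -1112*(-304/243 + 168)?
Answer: -45058240/243 ≈ -1.8542e+5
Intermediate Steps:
-1112*(-304/243 + 168) = -1112*40520/243 = -45058240/243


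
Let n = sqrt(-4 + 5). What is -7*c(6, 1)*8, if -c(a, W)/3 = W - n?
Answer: 0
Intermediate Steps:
n = 1 (n = sqrt(1) = 1)
c(a, W) = 3 - 3*W (c(a, W) = -3*(W - 1*1) = -3*(W - 1) = -3*(-1 + W) = 3 - 3*W)
-7*c(6, 1)*8 = -7*(3 - 3*1)*8 = -7*(3 - 3)*8 = -7*0*8 = 0*8 = 0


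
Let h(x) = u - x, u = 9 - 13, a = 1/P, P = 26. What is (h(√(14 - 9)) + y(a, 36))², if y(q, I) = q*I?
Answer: 2001/169 + 68*√5/13 ≈ 23.537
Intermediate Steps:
a = 1/26 ≈ 0.038462
y(q, I) = I*q
u = -4
h(x) = -4 - x
(h(√(14 - 9)) + y(a, 36))² = ((-4 - √(14 - 9)) + 36*(1/26))² = ((-4 - √5) + 18/13)² = (-34/13 - √5)²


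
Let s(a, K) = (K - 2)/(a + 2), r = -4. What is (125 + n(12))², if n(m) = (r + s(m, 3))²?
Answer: 757625625/38416 ≈ 19722.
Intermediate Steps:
s(a, K) = (-2 + K)/(2 + a)
n(m) = (-4 + 1/(2 + m))² (n(m) = (-4 + (-2 + 3)/(2 + m))² = (-4 + 1/(2 + m))²)
(125 + n(12))² = (125 + (7 + 4*12)²/(2 + 12)²)² = (125 + (7 + 48)²/14²)² = (125 + (1/196)*55²)² = (125 + (1/196)*3025)² = (125 + 3025/196)² = (27525/196)² = 757625625/38416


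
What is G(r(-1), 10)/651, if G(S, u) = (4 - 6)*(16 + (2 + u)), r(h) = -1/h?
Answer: -8/93 ≈ -0.086022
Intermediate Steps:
G(S, u) = -36 - 2*u (G(S, u) = -2*(18 + u) = -36 - 2*u)
G(r(-1), 10)/651 = (-36 - 2*10)/651 = (-36 - 20)*(1/651) = -56*1/651 = -8/93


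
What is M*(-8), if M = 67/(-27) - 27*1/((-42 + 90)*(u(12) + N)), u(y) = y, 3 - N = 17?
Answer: 1901/108 ≈ 17.602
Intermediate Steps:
N = -14 (N = 3 - 1*17 = 3 - 17 = -14)
M = -1901/864 (M = 67/(-27) - 27*1/((-42 + 90)*(12 - 14)) = 67*(-1/27) - 27/(48*(-2)) = -67/27 - 27/(-96) = -67/27 - 27*(-1/96) = -67/27 + 9/32 = -1901/864 ≈ -2.2002)
M*(-8) = -1901/864*(-8) = 1901/108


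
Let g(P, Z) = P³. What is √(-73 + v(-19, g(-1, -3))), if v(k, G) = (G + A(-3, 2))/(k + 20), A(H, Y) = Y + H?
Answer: 5*I*√3 ≈ 8.6602*I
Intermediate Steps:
A(H, Y) = H + Y
v(k, G) = (-1 + G)/(20 + k) (v(k, G) = (G + (-3 + 2))/(k + 20) = (G - 1)/(20 + k) = (-1 + G)/(20 + k))
√(-73 + v(-19, g(-1, -3))) = √(-73 + (-1 + (-1)³)/(20 - 19)) = √(-73 + (-1 - 1)/1) = √(-73 + 1*(-2)) = √(-73 - 2) = √(-75) = 5*I*√3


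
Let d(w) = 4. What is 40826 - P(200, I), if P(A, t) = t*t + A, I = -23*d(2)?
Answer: 32162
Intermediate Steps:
I = -92 (I = -23*4 = -92)
P(A, t) = A + t² (P(A, t) = t² + A = A + t²)
40826 - P(200, I) = 40826 - (200 + (-92)²) = 40826 - (200 + 8464) = 40826 - 1*8664 = 40826 - 8664 = 32162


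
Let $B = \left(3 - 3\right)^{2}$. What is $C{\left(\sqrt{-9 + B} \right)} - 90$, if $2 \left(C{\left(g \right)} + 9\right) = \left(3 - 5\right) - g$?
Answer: $-100 - \frac{3 i}{2} \approx -100.0 - 1.5 i$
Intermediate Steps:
$B = 0$ ($B = 0^{2} = 0$)
$C{\left(g \right)} = -10 - \frac{g}{2}$ ($C{\left(g \right)} = -9 + \frac{\left(3 - 5\right) - g}{2} = -9 + \frac{-2 - g}{2} = -9 - \left(1 + \frac{g}{2}\right) = -10 - \frac{g}{2}$)
$C{\left(\sqrt{-9 + B} \right)} - 90 = \left(-10 - \frac{\sqrt{-9 + 0}}{2}\right) - 90 = \left(-10 - \frac{\sqrt{-9}}{2}\right) - 90 = \left(-10 - \frac{3 i}{2}\right) - 90 = -100 - \frac{3 i}{2}$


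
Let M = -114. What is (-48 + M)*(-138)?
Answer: 22356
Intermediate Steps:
(-48 + M)*(-138) = (-48 - 114)*(-138) = -162*(-138) = 22356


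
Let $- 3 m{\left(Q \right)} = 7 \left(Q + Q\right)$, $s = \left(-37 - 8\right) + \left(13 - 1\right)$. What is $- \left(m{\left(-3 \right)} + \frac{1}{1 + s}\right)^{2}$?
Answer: $- \frac{199809}{1024} \approx -195.13$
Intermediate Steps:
$s = -33$ ($s = -45 + \left(13 - 1\right) = -45 + 12 = -33$)
$m{\left(Q \right)} = - \frac{14 Q}{3}$ ($m{\left(Q \right)} = - \frac{7 \left(Q + Q\right)}{3} = - \frac{7 \cdot 2 Q}{3} = - \frac{14 Q}{3}$)
$- \left(m{\left(-3 \right)} + \frac{1}{1 + s}\right)^{2} = - \left(\left(- \frac{14}{3}\right) \left(-3\right) + \frac{1}{1 - 33}\right)^{2} = - \left(14 + \frac{1}{-32}\right)^{2} = - \left(14 - \frac{1}{32}\right)^{2} = - \left(\frac{447}{32}\right)^{2} = \left(-1\right) \frac{199809}{1024} = - \frac{199809}{1024}$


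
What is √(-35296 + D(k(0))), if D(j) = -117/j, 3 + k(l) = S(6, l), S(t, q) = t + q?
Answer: I*√35335 ≈ 187.98*I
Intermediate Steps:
S(t, q) = q + t
k(l) = 3 + l (k(l) = -3 + (l + 6) = -3 + (6 + l) = 3 + l)
√(-35296 + D(k(0))) = √(-35296 - 117/(3 + 0)) = √(-35296 - 117/3) = √(-35296 - 117*⅓) = √(-35296 - 39) = √(-35335) = I*√35335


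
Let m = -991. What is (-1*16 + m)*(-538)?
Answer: 541766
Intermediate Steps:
(-1*16 + m)*(-538) = (-1*16 - 991)*(-538) = (-16 - 991)*(-538) = -1007*(-538) = 541766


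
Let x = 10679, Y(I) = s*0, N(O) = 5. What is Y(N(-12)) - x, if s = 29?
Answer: -10679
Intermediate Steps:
Y(I) = 0 (Y(I) = 29*0 = 0)
Y(N(-12)) - x = 0 - 1*10679 = 0 - 10679 = -10679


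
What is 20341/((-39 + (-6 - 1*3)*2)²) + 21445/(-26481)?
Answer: 156325072/28678923 ≈ 5.4509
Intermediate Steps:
20341/((-39 + (-6 - 1*3)*2)²) + 21445/(-26481) = 20341/((-39 + (-6 - 3)*2)²) + 21445*(-1/26481) = 20341/((-39 - 9*2)²) - 21445/26481 = 20341/((-39 - 18)²) - 21445/26481 = 20341/((-57)²) - 21445/26481 = 20341/3249 - 21445/26481 = 156325072/28678923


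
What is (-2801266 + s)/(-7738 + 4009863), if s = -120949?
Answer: -584443/800425 ≈ -0.73017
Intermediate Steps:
(-2801266 + s)/(-7738 + 4009863) = (-2801266 - 120949)/(-7738 + 4009863) = -2922215/4002125 = -2922215*1/4002125 = -584443/800425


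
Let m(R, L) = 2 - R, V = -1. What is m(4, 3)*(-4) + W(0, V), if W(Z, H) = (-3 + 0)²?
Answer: 17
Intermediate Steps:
W(Z, H) = 9 (W(Z, H) = (-3)² = 9)
m(4, 3)*(-4) + W(0, V) = (2 - 1*4)*(-4) + 9 = (2 - 4)*(-4) + 9 = -2*(-4) + 9 = 8 + 9 = 17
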